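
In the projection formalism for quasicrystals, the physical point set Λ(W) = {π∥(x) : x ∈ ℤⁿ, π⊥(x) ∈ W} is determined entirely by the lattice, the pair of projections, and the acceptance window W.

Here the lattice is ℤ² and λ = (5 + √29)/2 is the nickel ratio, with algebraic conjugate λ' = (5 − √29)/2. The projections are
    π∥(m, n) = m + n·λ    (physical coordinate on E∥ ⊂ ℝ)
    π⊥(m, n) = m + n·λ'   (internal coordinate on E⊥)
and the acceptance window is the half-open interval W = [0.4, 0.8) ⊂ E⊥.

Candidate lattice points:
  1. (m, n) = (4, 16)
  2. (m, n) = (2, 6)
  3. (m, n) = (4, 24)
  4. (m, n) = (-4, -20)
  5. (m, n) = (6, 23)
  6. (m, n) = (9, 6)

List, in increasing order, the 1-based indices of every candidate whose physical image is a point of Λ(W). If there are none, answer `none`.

λ' = (5−√29)/2 ≈ -0.1926.
candidate 1: (m,n)=(4,16) → π∥ = 4+16·λ ≈ 87.0813, π⊥ = 4+16·λ' ≈ 0.9187 ∉ [0.4, 0.8) ⇒ out
candidate 2: (m,n)=(2,6) → π∥ = 2+6·λ ≈ 33.1555, π⊥ = 2+6·λ' ≈ 0.8445 ∉ [0.4, 0.8) ⇒ out
candidate 3: (m,n)=(4,24) → π∥ = 4+24·λ ≈ 128.6220, π⊥ = 4+24·λ' ≈ -0.6220 ∉ [0.4, 0.8) ⇒ out
candidate 4: (m,n)=(-4,-20) → π∥ = -4-20·λ ≈ -107.8516, π⊥ = -4-20·λ' ≈ -0.1484 ∉ [0.4, 0.8) ⇒ out
candidate 5: (m,n)=(6,23) → π∥ = 6+23·λ ≈ 125.4294, π⊥ = 6+23·λ' ≈ 1.5706 ∉ [0.4, 0.8) ⇒ out
candidate 6: (m,n)=(9,6) → π∥ = 9+6·λ ≈ 40.1555, π⊥ = 9+6·λ' ≈ 7.8445 ∉ [0.4, 0.8) ⇒ out

none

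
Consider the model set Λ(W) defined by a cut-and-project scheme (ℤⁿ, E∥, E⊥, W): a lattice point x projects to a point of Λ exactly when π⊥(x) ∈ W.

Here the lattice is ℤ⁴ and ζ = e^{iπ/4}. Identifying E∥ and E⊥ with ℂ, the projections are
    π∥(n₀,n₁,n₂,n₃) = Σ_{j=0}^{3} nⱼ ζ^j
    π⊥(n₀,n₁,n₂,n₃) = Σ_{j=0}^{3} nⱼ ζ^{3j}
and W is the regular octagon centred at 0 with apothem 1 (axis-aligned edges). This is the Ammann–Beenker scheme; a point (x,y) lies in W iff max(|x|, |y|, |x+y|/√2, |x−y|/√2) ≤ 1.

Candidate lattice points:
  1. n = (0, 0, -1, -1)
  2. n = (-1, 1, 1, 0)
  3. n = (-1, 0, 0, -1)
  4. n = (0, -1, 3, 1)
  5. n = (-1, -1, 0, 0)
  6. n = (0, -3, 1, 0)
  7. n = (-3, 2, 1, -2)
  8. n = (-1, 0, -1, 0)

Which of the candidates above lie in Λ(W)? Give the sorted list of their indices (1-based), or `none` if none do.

1, 5

Internal map: ζ^{3j} for j=0..3 gives (1,0), (−√2/2,√2/2), (0,−1), (√2/2,√2/2).
#1 (0, 0, -1, -1): internal (-0.70711, 0.29289); octagon support 0.70711 vs apothem 1 → ∈ W
#2 (-1, 1, 1, 0): internal (-1.70711, -0.29289); octagon support 1.70711 vs apothem 1 → ∉ W
#3 (-1, 0, 0, -1): internal (-1.70711, -0.70711); octagon support 1.70711 vs apothem 1 → ∉ W
#4 (0, -1, 3, 1): internal (1.41421, -3.00000); octagon support 3.12132 vs apothem 1 → ∉ W
#5 (-1, -1, 0, 0): internal (-0.29289, -0.70711); octagon support 0.70711 vs apothem 1 → ∈ W
#6 (0, -3, 1, 0): internal (2.12132, -3.12132); octagon support 3.70711 vs apothem 1 → ∉ W
#7 (-3, 2, 1, -2): internal (-5.82843, -1.00000); octagon support 5.82843 vs apothem 1 → ∉ W
#8 (-1, 0, -1, 0): internal (-1.00000, 1.00000); octagon support 1.41421 vs apothem 1 → ∉ W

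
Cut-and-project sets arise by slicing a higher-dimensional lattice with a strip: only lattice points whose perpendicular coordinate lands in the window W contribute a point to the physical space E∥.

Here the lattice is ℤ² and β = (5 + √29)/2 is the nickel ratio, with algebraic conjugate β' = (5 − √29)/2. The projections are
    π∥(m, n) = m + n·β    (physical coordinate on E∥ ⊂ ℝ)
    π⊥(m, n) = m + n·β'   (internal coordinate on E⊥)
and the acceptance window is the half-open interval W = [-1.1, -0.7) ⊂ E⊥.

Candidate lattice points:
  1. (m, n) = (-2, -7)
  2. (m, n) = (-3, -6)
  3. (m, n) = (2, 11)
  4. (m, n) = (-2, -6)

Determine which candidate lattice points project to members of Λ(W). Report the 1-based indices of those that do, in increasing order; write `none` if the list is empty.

Numerically β ≈ 5.192582 and β' = −1/β ≈ -0.192582.
#1 (-2,-7): internal coord -2 + (-7)·β' = -0.651923; -0.651923 ∉ [-1.1, -0.7) → out
#2 (-3,-6): internal coord -3 + (-6)·β' = -1.844506; -1.844506 ∉ [-1.1, -0.7) → out
#3 (2,11): internal coord 2 + (11)·β' = -0.118406; -0.118406 ∉ [-1.1, -0.7) → out
#4 (-2,-6): internal coord -2 + (-6)·β' = -0.844506; -0.844506 ∈ [-1.1, -0.7) → IN Λ

4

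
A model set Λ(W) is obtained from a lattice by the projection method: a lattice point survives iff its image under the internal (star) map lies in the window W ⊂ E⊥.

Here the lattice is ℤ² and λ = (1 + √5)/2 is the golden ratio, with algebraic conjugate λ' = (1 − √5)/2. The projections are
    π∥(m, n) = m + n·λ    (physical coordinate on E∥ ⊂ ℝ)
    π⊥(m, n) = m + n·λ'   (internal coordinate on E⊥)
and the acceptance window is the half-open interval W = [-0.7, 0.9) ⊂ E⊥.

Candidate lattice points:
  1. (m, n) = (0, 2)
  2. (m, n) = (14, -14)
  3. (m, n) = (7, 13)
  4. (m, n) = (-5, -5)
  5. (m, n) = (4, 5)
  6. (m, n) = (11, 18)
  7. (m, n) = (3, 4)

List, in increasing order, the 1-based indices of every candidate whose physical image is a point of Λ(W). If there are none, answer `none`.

Compute λ' = (1−√5)/2 = -0.618034, so π⊥(m,n) = m -0.618034·n.
[1] lift (0,2): star map gives -1.236068; window check -0.7 ≤ -1.236068 < 0.9 is false → out
[2] lift (14,-14): star map gives 22.652476; window check -0.7 ≤ 22.652476 < 0.9 is false → out
[3] lift (7,13): star map gives -1.034442; window check -0.7 ≤ -1.034442 < 0.9 is false → out
[4] lift (-5,-5): star map gives -1.909830; window check -0.7 ≤ -1.909830 < 0.9 is false → out
[5] lift (4,5): star map gives 0.909830; window check -0.7 ≤ 0.909830 < 0.9 is false → out
[6] lift (11,18): star map gives -0.124612; window check -0.7 ≤ -0.124612 < 0.9 is true → IN Λ
[7] lift (3,4): star map gives 0.527864; window check -0.7 ≤ 0.527864 < 0.9 is true → IN Λ

6, 7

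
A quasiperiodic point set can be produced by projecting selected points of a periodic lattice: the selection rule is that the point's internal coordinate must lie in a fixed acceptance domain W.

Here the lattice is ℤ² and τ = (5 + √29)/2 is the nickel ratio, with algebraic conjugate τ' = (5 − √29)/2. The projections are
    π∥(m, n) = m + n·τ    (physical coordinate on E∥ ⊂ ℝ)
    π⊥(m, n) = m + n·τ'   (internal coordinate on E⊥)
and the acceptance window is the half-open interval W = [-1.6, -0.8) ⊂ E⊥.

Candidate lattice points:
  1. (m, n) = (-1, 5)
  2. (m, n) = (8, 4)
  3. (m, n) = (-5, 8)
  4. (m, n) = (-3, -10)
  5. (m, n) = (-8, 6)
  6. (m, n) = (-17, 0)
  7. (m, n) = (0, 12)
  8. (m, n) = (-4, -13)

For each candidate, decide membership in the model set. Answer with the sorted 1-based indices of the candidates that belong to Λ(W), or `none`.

Compute τ' = (5−√29)/2 = -0.1926, so π⊥(m,n) = m -0.1926·n.
#1 (-1,5): internal coord -1 + (5)·τ' = -1.9629; -1.9629 ∉ [-1.6, -0.8) → out
#2 (8,4): internal coord 8 + (4)·τ' = +7.2297; +7.2297 ∉ [-1.6, -0.8) → out
#3 (-5,8): internal coord -5 + (8)·τ' = -6.5407; -6.5407 ∉ [-1.6, -0.8) → out
#4 (-3,-10): internal coord -3 + (-10)·τ' = -1.0742; -1.0742 ∈ [-1.6, -0.8) → IN Λ
#5 (-8,6): internal coord -8 + (6)·τ' = -9.1555; -9.1555 ∉ [-1.6, -0.8) → out
#6 (-17,0): internal coord -17 + (0)·τ' = -17.0000; -17.0000 ∉ [-1.6, -0.8) → out
#7 (0,12): internal coord 0 + (12)·τ' = -2.3110; -2.3110 ∉ [-1.6, -0.8) → out
#8 (-4,-13): internal coord -4 + (-13)·τ' = -1.4964; -1.4964 ∈ [-1.6, -0.8) → IN Λ

4, 8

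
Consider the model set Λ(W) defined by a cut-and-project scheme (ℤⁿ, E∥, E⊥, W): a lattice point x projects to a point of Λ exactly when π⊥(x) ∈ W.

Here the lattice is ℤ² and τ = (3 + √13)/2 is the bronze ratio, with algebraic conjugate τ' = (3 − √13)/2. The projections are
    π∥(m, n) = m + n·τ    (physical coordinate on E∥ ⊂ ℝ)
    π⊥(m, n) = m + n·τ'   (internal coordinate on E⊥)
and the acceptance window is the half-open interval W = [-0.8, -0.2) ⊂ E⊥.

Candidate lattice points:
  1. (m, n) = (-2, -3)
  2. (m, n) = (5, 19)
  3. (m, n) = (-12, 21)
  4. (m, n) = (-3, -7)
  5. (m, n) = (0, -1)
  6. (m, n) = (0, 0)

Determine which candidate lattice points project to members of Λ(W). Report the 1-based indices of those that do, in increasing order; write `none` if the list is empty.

Numerically τ ≈ 3.3028 and τ' = −1/τ ≈ -0.3028.
candidate 1: (m,n)=(-2,-3) → π∥ = -2-3·τ ≈ -11.9083, π⊥ = -2-3·τ' ≈ -1.0917 ∉ [-0.8, -0.2) ⇒ out
candidate 2: (m,n)=(5,19) → π∥ = 5+19·τ ≈ 67.7527, π⊥ = 5+19·τ' ≈ -0.7527 ∈ [-0.8, -0.2) ⇒ IN Λ
candidate 3: (m,n)=(-12,21) → π∥ = -12+21·τ ≈ 57.3583, π⊥ = -12+21·τ' ≈ -18.3583 ∉ [-0.8, -0.2) ⇒ out
candidate 4: (m,n)=(-3,-7) → π∥ = -3-7·τ ≈ -26.1194, π⊥ = -3-7·τ' ≈ -0.8806 ∉ [-0.8, -0.2) ⇒ out
candidate 5: (m,n)=(0,-1) → π∥ = 0-1·τ ≈ -3.3028, π⊥ = 0-1·τ' ≈ 0.3028 ∉ [-0.8, -0.2) ⇒ out
candidate 6: (m,n)=(0,0) → π∥ = 0+0·τ ≈ 0.0000, π⊥ = 0+0·τ' ≈ 0.0000 ∉ [-0.8, -0.2) ⇒ out

2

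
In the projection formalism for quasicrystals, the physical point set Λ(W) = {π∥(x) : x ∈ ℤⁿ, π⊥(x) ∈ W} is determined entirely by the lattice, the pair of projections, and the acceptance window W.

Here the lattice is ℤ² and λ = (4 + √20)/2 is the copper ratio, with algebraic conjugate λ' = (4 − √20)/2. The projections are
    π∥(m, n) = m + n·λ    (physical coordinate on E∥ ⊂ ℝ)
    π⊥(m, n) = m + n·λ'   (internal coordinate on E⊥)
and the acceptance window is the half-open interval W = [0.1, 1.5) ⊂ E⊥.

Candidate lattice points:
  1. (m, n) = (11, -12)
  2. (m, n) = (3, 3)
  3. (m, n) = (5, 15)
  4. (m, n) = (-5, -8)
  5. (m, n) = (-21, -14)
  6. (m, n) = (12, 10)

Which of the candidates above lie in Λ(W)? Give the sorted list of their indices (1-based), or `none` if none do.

3

Numerically λ ≈ 4.2361 and λ' = −1/λ ≈ -0.2361.
candidate 1: (m,n)=(11,-12) → π∥ = 11-12·λ ≈ -39.8328, π⊥ = 11-12·λ' ≈ 13.8328 ∉ [0.1, 1.5) ⇒ out
candidate 2: (m,n)=(3,3) → π∥ = 3+3·λ ≈ 15.7082, π⊥ = 3+3·λ' ≈ 2.2918 ∉ [0.1, 1.5) ⇒ out
candidate 3: (m,n)=(5,15) → π∥ = 5+15·λ ≈ 68.5410, π⊥ = 5+15·λ' ≈ 1.4590 ∈ [0.1, 1.5) ⇒ IN Λ
candidate 4: (m,n)=(-5,-8) → π∥ = -5-8·λ ≈ -38.8885, π⊥ = -5-8·λ' ≈ -3.1115 ∉ [0.1, 1.5) ⇒ out
candidate 5: (m,n)=(-21,-14) → π∥ = -21-14·λ ≈ -80.3050, π⊥ = -21-14·λ' ≈ -17.6950 ∉ [0.1, 1.5) ⇒ out
candidate 6: (m,n)=(12,10) → π∥ = 12+10·λ ≈ 54.3607, π⊥ = 12+10·λ' ≈ 9.6393 ∉ [0.1, 1.5) ⇒ out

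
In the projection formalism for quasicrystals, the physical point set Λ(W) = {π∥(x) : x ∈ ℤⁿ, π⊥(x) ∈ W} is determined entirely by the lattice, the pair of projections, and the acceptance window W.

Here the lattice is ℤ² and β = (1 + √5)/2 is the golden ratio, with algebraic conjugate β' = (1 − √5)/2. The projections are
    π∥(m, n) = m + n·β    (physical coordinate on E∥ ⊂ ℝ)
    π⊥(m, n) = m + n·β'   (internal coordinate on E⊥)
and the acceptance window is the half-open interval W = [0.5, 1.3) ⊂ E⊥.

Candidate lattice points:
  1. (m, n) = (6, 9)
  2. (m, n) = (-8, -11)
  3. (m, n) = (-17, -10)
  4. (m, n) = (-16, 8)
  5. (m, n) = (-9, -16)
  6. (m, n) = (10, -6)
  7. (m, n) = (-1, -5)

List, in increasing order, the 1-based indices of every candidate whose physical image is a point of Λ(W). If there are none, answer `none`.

Numerically β ≈ 1.6180 and β' = −1/β ≈ -0.6180.
#1 (6,9): internal coord 6 + (9)·β' = +0.4377; +0.4377 ∉ [0.5, 1.3) → out
#2 (-8,-11): internal coord -8 + (-11)·β' = -1.2016; -1.2016 ∉ [0.5, 1.3) → out
#3 (-17,-10): internal coord -17 + (-10)·β' = -10.8197; -10.8197 ∉ [0.5, 1.3) → out
#4 (-16,8): internal coord -16 + (8)·β' = -20.9443; -20.9443 ∉ [0.5, 1.3) → out
#5 (-9,-16): internal coord -9 + (-16)·β' = +0.8885; +0.8885 ∈ [0.5, 1.3) → IN Λ
#6 (10,-6): internal coord 10 + (-6)·β' = +13.7082; +13.7082 ∉ [0.5, 1.3) → out
#7 (-1,-5): internal coord -1 + (-5)·β' = +2.0902; +2.0902 ∉ [0.5, 1.3) → out

5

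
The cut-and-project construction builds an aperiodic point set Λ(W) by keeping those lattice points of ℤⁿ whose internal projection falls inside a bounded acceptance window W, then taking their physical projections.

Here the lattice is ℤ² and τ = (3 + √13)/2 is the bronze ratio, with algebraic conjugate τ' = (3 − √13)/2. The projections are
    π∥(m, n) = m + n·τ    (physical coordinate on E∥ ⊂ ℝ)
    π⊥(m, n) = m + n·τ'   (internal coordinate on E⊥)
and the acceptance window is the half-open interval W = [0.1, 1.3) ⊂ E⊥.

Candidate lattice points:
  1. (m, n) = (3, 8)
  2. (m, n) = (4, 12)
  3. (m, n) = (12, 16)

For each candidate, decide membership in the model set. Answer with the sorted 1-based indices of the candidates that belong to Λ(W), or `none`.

1, 2

Numerically τ ≈ 3.30278 and τ' = −1/τ ≈ -0.30278.
candidate 1: (m,n)=(3,8) → π∥ = 3+8·τ ≈ 29.42221, π⊥ = 3+8·τ' ≈ 0.57779 ∈ [0.1, 1.3) ⇒ IN Λ
candidate 2: (m,n)=(4,12) → π∥ = 4+12·τ ≈ 43.63331, π⊥ = 4+12·τ' ≈ 0.36669 ∈ [0.1, 1.3) ⇒ IN Λ
candidate 3: (m,n)=(12,16) → π∥ = 12+16·τ ≈ 64.84441, π⊥ = 12+16·τ' ≈ 7.15559 ∉ [0.1, 1.3) ⇒ out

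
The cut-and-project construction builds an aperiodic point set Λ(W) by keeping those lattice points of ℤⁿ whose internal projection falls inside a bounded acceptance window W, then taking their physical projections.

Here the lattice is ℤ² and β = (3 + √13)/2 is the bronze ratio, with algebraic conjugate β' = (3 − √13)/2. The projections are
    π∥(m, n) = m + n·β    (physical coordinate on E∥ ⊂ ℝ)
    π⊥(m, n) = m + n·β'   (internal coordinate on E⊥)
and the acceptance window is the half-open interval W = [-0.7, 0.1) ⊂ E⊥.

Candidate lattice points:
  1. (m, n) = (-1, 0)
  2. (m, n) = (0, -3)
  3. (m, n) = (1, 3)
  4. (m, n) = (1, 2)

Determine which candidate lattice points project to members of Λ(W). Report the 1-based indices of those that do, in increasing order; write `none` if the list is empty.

Numerically β ≈ 3.3028 and β' = −1/β ≈ -0.3028.
[1] lift (-1,0): star map gives -1.0000; window check -0.7 ≤ -1.0000 < 0.1 is false → out
[2] lift (0,-3): star map gives 0.9083; window check -0.7 ≤ 0.9083 < 0.1 is false → out
[3] lift (1,3): star map gives 0.0917; window check -0.7 ≤ 0.0917 < 0.1 is true → IN Λ
[4] lift (1,2): star map gives 0.3944; window check -0.7 ≤ 0.3944 < 0.1 is false → out

3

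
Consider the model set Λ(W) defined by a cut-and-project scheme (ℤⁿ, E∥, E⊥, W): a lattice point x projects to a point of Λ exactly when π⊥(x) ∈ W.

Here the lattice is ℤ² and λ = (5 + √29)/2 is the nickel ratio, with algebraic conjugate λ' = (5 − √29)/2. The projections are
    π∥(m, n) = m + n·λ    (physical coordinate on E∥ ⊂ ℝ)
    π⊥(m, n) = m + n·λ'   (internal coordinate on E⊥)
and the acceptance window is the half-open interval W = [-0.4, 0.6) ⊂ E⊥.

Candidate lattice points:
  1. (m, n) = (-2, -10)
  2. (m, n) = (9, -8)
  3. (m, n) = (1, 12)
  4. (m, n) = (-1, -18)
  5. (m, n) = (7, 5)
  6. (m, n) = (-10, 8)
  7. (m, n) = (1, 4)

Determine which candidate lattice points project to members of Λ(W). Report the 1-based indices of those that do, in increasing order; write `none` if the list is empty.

Numerically λ ≈ 5.19258 and λ' = −1/λ ≈ -0.19258.
candidate 1: (m,n)=(-2,-10) → π∥ = -2-10·λ ≈ -53.92582, π⊥ = -2-10·λ' ≈ -0.07418 ∈ [-0.4, 0.6) ⇒ IN Λ
candidate 2: (m,n)=(9,-8) → π∥ = 9-8·λ ≈ -32.54066, π⊥ = 9-8·λ' ≈ 10.54066 ∉ [-0.4, 0.6) ⇒ out
candidate 3: (m,n)=(1,12) → π∥ = 1+12·λ ≈ 63.31099, π⊥ = 1+12·λ' ≈ -1.31099 ∉ [-0.4, 0.6) ⇒ out
candidate 4: (m,n)=(-1,-18) → π∥ = -1-18·λ ≈ -94.46648, π⊥ = -1-18·λ' ≈ 2.46648 ∉ [-0.4, 0.6) ⇒ out
candidate 5: (m,n)=(7,5) → π∥ = 7+5·λ ≈ 32.96291, π⊥ = 7+5·λ' ≈ 6.03709 ∉ [-0.4, 0.6) ⇒ out
candidate 6: (m,n)=(-10,8) → π∥ = -10+8·λ ≈ 31.54066, π⊥ = -10+8·λ' ≈ -11.54066 ∉ [-0.4, 0.6) ⇒ out
candidate 7: (m,n)=(1,4) → π∥ = 1+4·λ ≈ 21.77033, π⊥ = 1+4·λ' ≈ 0.22967 ∈ [-0.4, 0.6) ⇒ IN Λ

1, 7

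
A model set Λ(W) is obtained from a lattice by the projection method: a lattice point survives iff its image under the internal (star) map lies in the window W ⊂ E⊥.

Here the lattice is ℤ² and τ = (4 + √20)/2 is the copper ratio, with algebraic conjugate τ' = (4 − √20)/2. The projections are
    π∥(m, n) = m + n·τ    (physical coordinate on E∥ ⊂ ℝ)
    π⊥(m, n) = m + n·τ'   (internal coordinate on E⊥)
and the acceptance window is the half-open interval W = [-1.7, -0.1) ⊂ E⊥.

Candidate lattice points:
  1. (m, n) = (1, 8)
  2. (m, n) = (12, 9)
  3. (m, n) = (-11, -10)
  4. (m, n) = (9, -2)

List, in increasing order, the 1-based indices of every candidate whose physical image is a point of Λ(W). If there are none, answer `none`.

τ' = (4−√20)/2 ≈ -0.2361.
[1] lift (1,8): star map gives -0.8885; window check -1.7 ≤ -0.8885 < -0.1 is true → IN Λ
[2] lift (12,9): star map gives 9.8754; window check -1.7 ≤ 9.8754 < -0.1 is false → out
[3] lift (-11,-10): star map gives -8.6393; window check -1.7 ≤ -8.6393 < -0.1 is false → out
[4] lift (9,-2): star map gives 9.4721; window check -1.7 ≤ 9.4721 < -0.1 is false → out

1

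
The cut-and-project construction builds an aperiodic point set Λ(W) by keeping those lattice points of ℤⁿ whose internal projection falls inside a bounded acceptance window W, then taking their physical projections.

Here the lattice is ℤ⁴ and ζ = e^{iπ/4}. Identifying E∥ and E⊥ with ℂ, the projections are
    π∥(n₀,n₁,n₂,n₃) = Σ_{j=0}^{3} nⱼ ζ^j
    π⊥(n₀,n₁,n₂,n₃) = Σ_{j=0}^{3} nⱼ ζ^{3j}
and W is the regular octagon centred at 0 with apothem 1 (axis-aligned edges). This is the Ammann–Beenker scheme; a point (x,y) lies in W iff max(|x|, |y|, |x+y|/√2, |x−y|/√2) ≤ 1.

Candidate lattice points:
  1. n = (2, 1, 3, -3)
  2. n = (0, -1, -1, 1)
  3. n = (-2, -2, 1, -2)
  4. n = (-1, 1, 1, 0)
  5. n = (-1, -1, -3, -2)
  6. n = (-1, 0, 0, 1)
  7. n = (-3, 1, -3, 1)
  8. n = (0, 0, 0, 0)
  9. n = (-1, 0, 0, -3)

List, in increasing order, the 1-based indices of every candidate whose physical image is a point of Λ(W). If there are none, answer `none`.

Internal map: ζ^{3j} for j=0..3 gives (1,0), (−√2/2,√2/2), (0,−1), (√2/2,√2/2).
candidate 1: n = (2, 1, 3, -3) → π⊥ ≈ (-0.8284, -4.4142); max(|x|,|y|,|x±y|/√2) = 4.4142 > 1 ⇒ ∉ W
candidate 2: n = (0, -1, -1, 1) → π⊥ ≈ (+1.4142, +1.0000); max(|x|,|y|,|x±y|/√2) = 1.7071 > 1 ⇒ ∉ W
candidate 3: n = (-2, -2, 1, -2) → π⊥ ≈ (-2.0000, -3.8284); max(|x|,|y|,|x±y|/√2) = 4.1213 > 1 ⇒ ∉ W
candidate 4: n = (-1, 1, 1, 0) → π⊥ ≈ (-1.7071, -0.2929); max(|x|,|y|,|x±y|/√2) = 1.7071 > 1 ⇒ ∉ W
candidate 5: n = (-1, -1, -3, -2) → π⊥ ≈ (-1.7071, +0.8787); max(|x|,|y|,|x±y|/√2) = 1.8284 > 1 ⇒ ∉ W
candidate 6: n = (-1, 0, 0, 1) → π⊥ ≈ (-0.2929, +0.7071); max(|x|,|y|,|x±y|/√2) = 0.7071 ≤ 1 ⇒ ∈ W
candidate 7: n = (-3, 1, -3, 1) → π⊥ ≈ (-3.0000, +4.4142); max(|x|,|y|,|x±y|/√2) = 5.2426 > 1 ⇒ ∉ W
candidate 8: n = (0, 0, 0, 0) → π⊥ ≈ (+0.0000, +0.0000); max(|x|,|y|,|x±y|/√2) = 0.0000 ≤ 1 ⇒ ∈ W
candidate 9: n = (-1, 0, 0, -3) → π⊥ ≈ (-3.1213, -2.1213); max(|x|,|y|,|x±y|/√2) = 3.7071 > 1 ⇒ ∉ W

6, 8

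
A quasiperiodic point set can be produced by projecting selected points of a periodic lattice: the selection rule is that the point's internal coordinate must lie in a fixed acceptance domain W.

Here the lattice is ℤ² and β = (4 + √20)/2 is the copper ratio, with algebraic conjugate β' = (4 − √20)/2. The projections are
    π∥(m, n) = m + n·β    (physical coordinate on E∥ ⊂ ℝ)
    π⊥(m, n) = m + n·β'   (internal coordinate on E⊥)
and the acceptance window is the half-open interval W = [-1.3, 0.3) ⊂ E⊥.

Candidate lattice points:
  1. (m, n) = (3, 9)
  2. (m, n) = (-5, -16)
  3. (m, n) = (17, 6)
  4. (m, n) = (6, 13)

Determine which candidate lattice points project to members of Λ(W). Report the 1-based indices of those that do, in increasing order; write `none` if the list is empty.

Compute β' = (4−√20)/2 = -0.2361, so π⊥(m,n) = m -0.2361·n.
#1 (3,9): internal coord 3 + (9)·β' = +0.8754; +0.8754 ∉ [-1.3, 0.3) → out
#2 (-5,-16): internal coord -5 + (-16)·β' = -1.2229; -1.2229 ∈ [-1.3, 0.3) → IN Λ
#3 (17,6): internal coord 17 + (6)·β' = +15.5836; +15.5836 ∉ [-1.3, 0.3) → out
#4 (6,13): internal coord 6 + (13)·β' = +2.9311; +2.9311 ∉ [-1.3, 0.3) → out

2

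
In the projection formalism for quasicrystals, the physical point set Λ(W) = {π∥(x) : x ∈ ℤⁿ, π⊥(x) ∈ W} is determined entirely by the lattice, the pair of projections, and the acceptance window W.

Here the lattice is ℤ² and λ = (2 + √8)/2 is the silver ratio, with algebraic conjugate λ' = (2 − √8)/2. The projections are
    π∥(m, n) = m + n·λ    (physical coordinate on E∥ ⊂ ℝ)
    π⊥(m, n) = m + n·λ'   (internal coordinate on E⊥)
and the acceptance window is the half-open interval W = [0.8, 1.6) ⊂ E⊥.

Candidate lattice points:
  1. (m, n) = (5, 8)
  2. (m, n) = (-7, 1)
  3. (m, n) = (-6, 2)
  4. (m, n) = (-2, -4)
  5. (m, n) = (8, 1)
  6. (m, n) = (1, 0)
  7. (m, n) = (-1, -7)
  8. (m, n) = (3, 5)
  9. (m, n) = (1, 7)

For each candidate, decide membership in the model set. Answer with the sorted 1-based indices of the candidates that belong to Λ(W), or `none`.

Numerically λ ≈ 2.41421 and λ' = −1/λ ≈ -0.41421.
[1] lift (5,8): star map gives 1.68629; window check 0.8 ≤ 1.68629 < 1.6 is false → out
[2] lift (-7,1): star map gives -7.41421; window check 0.8 ≤ -7.41421 < 1.6 is false → out
[3] lift (-6,2): star map gives -6.82843; window check 0.8 ≤ -6.82843 < 1.6 is false → out
[4] lift (-2,-4): star map gives -0.34315; window check 0.8 ≤ -0.34315 < 1.6 is false → out
[5] lift (8,1): star map gives 7.58579; window check 0.8 ≤ 7.58579 < 1.6 is false → out
[6] lift (1,0): star map gives 1.00000; window check 0.8 ≤ 1.00000 < 1.6 is true → IN Λ
[7] lift (-1,-7): star map gives 1.89949; window check 0.8 ≤ 1.89949 < 1.6 is false → out
[8] lift (3,5): star map gives 0.92893; window check 0.8 ≤ 0.92893 < 1.6 is true → IN Λ
[9] lift (1,7): star map gives -1.89949; window check 0.8 ≤ -1.89949 < 1.6 is false → out

6, 8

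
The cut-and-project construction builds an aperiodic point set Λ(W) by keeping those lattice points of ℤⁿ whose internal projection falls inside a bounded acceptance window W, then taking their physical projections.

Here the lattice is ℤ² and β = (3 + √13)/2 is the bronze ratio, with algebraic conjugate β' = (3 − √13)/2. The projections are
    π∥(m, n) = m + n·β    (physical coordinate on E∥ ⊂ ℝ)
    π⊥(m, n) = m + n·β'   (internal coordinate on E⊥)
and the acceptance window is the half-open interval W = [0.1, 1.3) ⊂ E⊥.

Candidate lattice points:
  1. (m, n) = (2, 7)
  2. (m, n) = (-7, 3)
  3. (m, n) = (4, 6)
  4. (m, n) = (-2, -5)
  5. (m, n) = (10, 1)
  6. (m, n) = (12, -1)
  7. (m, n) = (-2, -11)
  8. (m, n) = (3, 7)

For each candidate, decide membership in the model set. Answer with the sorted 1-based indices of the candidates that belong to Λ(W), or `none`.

8

Compute β' = (3−√13)/2 = -0.302776, so π⊥(m,n) = m -0.302776·n.
[1] lift (2,7): star map gives -0.119429; window check 0.1 ≤ -0.119429 < 1.3 is false → out
[2] lift (-7,3): star map gives -7.908327; window check 0.1 ≤ -7.908327 < 1.3 is false → out
[3] lift (4,6): star map gives 2.183346; window check 0.1 ≤ 2.183346 < 1.3 is false → out
[4] lift (-2,-5): star map gives -0.486122; window check 0.1 ≤ -0.486122 < 1.3 is false → out
[5] lift (10,1): star map gives 9.697224; window check 0.1 ≤ 9.697224 < 1.3 is false → out
[6] lift (12,-1): star map gives 12.302776; window check 0.1 ≤ 12.302776 < 1.3 is false → out
[7] lift (-2,-11): star map gives 1.330532; window check 0.1 ≤ 1.330532 < 1.3 is false → out
[8] lift (3,7): star map gives 0.880571; window check 0.1 ≤ 0.880571 < 1.3 is true → IN Λ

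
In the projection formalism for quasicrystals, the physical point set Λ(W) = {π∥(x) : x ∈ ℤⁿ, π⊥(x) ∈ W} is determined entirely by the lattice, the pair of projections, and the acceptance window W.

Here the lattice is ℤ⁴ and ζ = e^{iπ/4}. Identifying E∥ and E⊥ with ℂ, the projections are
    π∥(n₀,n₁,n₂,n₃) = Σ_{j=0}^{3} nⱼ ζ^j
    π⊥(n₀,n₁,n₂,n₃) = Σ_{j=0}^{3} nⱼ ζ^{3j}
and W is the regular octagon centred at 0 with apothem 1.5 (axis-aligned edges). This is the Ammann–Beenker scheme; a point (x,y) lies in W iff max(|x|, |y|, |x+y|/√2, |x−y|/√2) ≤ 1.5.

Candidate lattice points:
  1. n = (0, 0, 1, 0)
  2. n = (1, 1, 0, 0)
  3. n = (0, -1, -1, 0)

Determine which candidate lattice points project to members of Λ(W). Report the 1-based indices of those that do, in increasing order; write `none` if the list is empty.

Internal map: ζ^{3j} for j=0..3 gives (1,0), (−√2/2,√2/2), (0,−1), (√2/2,√2/2).
#1 (0, 0, 1, 0): internal (0.00000, -1.00000); octagon support 1.00000 vs apothem 1.5 → ∈ W
#2 (1, 1, 0, 0): internal (0.29289, 0.70711); octagon support 0.70711 vs apothem 1.5 → ∈ W
#3 (0, -1, -1, 0): internal (0.70711, 0.29289); octagon support 0.70711 vs apothem 1.5 → ∈ W

1, 2, 3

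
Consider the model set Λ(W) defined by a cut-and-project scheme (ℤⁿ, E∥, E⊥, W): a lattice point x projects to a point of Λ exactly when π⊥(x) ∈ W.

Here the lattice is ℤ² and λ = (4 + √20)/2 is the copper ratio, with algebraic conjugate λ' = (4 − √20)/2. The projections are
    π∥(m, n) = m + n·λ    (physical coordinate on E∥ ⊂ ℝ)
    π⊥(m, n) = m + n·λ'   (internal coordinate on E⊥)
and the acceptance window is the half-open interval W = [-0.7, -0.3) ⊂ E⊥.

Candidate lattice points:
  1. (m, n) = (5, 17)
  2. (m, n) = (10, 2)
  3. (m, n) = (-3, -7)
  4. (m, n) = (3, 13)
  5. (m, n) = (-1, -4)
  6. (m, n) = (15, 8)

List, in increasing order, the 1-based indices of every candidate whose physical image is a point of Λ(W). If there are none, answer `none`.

none

λ' = (4−√20)/2 ≈ -0.23607.
#1 (5,17): internal coord 5 + (17)·λ' = +0.98684; +0.98684 ∉ [-0.7, -0.3) → out
#2 (10,2): internal coord 10 + (2)·λ' = +9.52786; +9.52786 ∉ [-0.7, -0.3) → out
#3 (-3,-7): internal coord -3 + (-7)·λ' = -1.34752; -1.34752 ∉ [-0.7, -0.3) → out
#4 (3,13): internal coord 3 + (13)·λ' = -0.06888; -0.06888 ∉ [-0.7, -0.3) → out
#5 (-1,-4): internal coord -1 + (-4)·λ' = -0.05573; -0.05573 ∉ [-0.7, -0.3) → out
#6 (15,8): internal coord 15 + (8)·λ' = +13.11146; +13.11146 ∉ [-0.7, -0.3) → out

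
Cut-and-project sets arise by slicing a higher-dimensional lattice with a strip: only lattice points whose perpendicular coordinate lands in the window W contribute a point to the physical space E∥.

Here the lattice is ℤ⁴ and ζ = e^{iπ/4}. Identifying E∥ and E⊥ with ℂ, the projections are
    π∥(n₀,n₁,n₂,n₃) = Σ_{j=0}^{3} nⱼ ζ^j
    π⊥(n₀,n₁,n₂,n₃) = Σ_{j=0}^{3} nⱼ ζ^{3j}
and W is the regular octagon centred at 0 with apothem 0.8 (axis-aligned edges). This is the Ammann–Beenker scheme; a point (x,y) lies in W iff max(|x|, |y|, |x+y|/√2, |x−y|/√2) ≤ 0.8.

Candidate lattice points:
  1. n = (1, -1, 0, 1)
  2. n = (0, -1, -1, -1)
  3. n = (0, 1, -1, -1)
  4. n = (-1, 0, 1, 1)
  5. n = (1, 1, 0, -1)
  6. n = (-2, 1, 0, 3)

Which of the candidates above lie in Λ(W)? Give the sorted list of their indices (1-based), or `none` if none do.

π⊥(n) = n₀ + n₁ζ³ + n₂ζ⁶ + n₃ζ⁹ where ζ = e^{iπ/4}.
candidate 1: n = (1, -1, 0, 1) → π⊥ ≈ (+2.4142, +0.0000); max(|x|,|y|,|x±y|/√2) = 2.4142 > 0.8 ⇒ ∉ W
candidate 2: n = (0, -1, -1, -1) → π⊥ ≈ (+0.0000, -0.4142); max(|x|,|y|,|x±y|/√2) = 0.4142 ≤ 0.8 ⇒ ∈ W
candidate 3: n = (0, 1, -1, -1) → π⊥ ≈ (-1.4142, +1.0000); max(|x|,|y|,|x±y|/√2) = 1.7071 > 0.8 ⇒ ∉ W
candidate 4: n = (-1, 0, 1, 1) → π⊥ ≈ (-0.2929, -0.2929); max(|x|,|y|,|x±y|/√2) = 0.4142 ≤ 0.8 ⇒ ∈ W
candidate 5: n = (1, 1, 0, -1) → π⊥ ≈ (-0.4142, +0.0000); max(|x|,|y|,|x±y|/√2) = 0.4142 ≤ 0.8 ⇒ ∈ W
candidate 6: n = (-2, 1, 0, 3) → π⊥ ≈ (-0.5858, +2.8284); max(|x|,|y|,|x±y|/√2) = 2.8284 > 0.8 ⇒ ∉ W

2, 4, 5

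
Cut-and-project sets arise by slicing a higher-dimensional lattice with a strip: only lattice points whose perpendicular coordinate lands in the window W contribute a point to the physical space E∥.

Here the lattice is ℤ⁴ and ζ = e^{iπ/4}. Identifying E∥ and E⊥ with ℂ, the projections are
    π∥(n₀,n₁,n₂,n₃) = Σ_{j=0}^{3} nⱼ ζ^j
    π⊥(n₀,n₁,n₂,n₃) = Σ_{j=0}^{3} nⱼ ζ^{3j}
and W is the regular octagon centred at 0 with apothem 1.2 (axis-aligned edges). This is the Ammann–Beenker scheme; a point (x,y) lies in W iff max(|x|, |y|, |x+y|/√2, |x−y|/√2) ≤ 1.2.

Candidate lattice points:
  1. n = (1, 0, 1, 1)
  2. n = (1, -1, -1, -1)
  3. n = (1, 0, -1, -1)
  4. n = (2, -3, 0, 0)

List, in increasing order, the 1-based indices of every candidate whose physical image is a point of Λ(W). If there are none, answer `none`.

2, 3

With ζ = e^{iπ/4} the internal vectors are ζ^0,ζ^3,ζ^6,ζ^9.
candidate 1: n = (1, 0, 1, 1) → π⊥ ≈ (+1.707107, -0.292893); max(|x|,|y|,|x±y|/√2) = 1.707107 > 1.2 ⇒ ∉ W
candidate 2: n = (1, -1, -1, -1) → π⊥ ≈ (+1.000000, -0.414214); max(|x|,|y|,|x±y|/√2) = 1.000000 ≤ 1.2 ⇒ ∈ W
candidate 3: n = (1, 0, -1, -1) → π⊥ ≈ (+0.292893, +0.292893); max(|x|,|y|,|x±y|/√2) = 0.414214 ≤ 1.2 ⇒ ∈ W
candidate 4: n = (2, -3, 0, 0) → π⊥ ≈ (+4.121320, -2.121320); max(|x|,|y|,|x±y|/√2) = 4.414214 > 1.2 ⇒ ∉ W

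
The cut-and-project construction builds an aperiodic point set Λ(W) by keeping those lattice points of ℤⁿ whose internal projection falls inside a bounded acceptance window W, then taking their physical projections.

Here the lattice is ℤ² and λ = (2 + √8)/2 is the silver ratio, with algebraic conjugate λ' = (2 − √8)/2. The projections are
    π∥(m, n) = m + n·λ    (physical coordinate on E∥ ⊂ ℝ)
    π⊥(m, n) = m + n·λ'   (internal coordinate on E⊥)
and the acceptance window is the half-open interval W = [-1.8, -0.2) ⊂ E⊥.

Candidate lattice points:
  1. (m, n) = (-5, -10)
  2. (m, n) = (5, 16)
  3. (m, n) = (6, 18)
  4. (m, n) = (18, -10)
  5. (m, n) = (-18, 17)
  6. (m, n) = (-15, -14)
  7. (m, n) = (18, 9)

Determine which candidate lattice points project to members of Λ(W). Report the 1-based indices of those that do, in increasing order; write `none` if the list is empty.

λ' = (2−√8)/2 ≈ -0.4142.
candidate 1: (m,n)=(-5,-10) → π∥ = -5-10·λ ≈ -29.1421, π⊥ = -5-10·λ' ≈ -0.8579 ∈ [-1.8, -0.2) ⇒ IN Λ
candidate 2: (m,n)=(5,16) → π∥ = 5+16·λ ≈ 43.6274, π⊥ = 5+16·λ' ≈ -1.6274 ∈ [-1.8, -0.2) ⇒ IN Λ
candidate 3: (m,n)=(6,18) → π∥ = 6+18·λ ≈ 49.4558, π⊥ = 6+18·λ' ≈ -1.4558 ∈ [-1.8, -0.2) ⇒ IN Λ
candidate 4: (m,n)=(18,-10) → π∥ = 18-10·λ ≈ -6.1421, π⊥ = 18-10·λ' ≈ 22.1421 ∉ [-1.8, -0.2) ⇒ out
candidate 5: (m,n)=(-18,17) → π∥ = -18+17·λ ≈ 23.0416, π⊥ = -18+17·λ' ≈ -25.0416 ∉ [-1.8, -0.2) ⇒ out
candidate 6: (m,n)=(-15,-14) → π∥ = -15-14·λ ≈ -48.7990, π⊥ = -15-14·λ' ≈ -9.2010 ∉ [-1.8, -0.2) ⇒ out
candidate 7: (m,n)=(18,9) → π∥ = 18+9·λ ≈ 39.7279, π⊥ = 18+9·λ' ≈ 14.2721 ∉ [-1.8, -0.2) ⇒ out

1, 2, 3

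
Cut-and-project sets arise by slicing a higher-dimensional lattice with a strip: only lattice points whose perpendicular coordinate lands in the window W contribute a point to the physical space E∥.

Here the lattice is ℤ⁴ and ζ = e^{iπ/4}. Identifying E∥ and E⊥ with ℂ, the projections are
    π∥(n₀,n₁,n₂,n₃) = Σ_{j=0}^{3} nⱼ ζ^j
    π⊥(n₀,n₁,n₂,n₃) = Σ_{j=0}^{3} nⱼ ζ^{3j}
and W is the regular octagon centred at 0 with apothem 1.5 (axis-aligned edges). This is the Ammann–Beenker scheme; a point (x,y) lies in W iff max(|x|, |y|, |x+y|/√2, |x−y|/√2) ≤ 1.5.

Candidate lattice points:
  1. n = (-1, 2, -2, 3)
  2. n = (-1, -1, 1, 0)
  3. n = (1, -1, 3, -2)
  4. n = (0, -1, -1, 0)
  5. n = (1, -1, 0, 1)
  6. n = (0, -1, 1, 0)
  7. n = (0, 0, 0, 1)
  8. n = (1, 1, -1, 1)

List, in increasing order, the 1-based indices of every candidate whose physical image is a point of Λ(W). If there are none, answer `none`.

With ζ = e^{iπ/4} the internal vectors are ζ^0,ζ^3,ζ^6,ζ^9.
#1 (-1, 2, -2, 3): internal (-0.292893, 5.535534); octagon support 5.535534 vs apothem 1.5 → ∉ W
#2 (-1, -1, 1, 0): internal (-0.292893, -1.707107); octagon support 1.707107 vs apothem 1.5 → ∉ W
#3 (1, -1, 3, -2): internal (0.292893, -5.121320); octagon support 5.121320 vs apothem 1.5 → ∉ W
#4 (0, -1, -1, 0): internal (0.707107, 0.292893); octagon support 0.707107 vs apothem 1.5 → ∈ W
#5 (1, -1, 0, 1): internal (2.414214, 0.000000); octagon support 2.414214 vs apothem 1.5 → ∉ W
#6 (0, -1, 1, 0): internal (0.707107, -1.707107); octagon support 1.707107 vs apothem 1.5 → ∉ W
#7 (0, 0, 0, 1): internal (0.707107, 0.707107); octagon support 1.000000 vs apothem 1.5 → ∈ W
#8 (1, 1, -1, 1): internal (1.000000, 2.414214); octagon support 2.414214 vs apothem 1.5 → ∉ W

4, 7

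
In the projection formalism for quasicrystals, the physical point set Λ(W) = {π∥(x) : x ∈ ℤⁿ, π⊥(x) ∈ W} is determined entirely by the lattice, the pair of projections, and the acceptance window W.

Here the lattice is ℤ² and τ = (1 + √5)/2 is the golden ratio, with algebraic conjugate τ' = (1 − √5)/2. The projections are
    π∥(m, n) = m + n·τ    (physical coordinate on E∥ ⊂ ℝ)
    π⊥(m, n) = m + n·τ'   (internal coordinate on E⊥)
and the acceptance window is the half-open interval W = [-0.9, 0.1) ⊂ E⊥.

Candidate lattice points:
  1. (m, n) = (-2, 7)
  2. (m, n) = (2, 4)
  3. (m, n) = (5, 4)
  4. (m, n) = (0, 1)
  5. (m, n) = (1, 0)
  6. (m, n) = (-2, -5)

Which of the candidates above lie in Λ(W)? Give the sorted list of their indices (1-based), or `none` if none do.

2, 4

τ' = (1−√5)/2 ≈ -0.618034.
candidate 1: (m,n)=(-2,7) → π∥ = -2+7·τ ≈ 9.326238, π⊥ = -2+7·τ' ≈ -6.326238 ∉ [-0.9, 0.1) ⇒ out
candidate 2: (m,n)=(2,4) → π∥ = 2+4·τ ≈ 8.472136, π⊥ = 2+4·τ' ≈ -0.472136 ∈ [-0.9, 0.1) ⇒ IN Λ
candidate 3: (m,n)=(5,4) → π∥ = 5+4·τ ≈ 11.472136, π⊥ = 5+4·τ' ≈ 2.527864 ∉ [-0.9, 0.1) ⇒ out
candidate 4: (m,n)=(0,1) → π∥ = 0+1·τ ≈ 1.618034, π⊥ = 0+1·τ' ≈ -0.618034 ∈ [-0.9, 0.1) ⇒ IN Λ
candidate 5: (m,n)=(1,0) → π∥ = 1+0·τ ≈ 1.000000, π⊥ = 1+0·τ' ≈ 1.000000 ∉ [-0.9, 0.1) ⇒ out
candidate 6: (m,n)=(-2,-5) → π∥ = -2-5·τ ≈ -10.090170, π⊥ = -2-5·τ' ≈ 1.090170 ∉ [-0.9, 0.1) ⇒ out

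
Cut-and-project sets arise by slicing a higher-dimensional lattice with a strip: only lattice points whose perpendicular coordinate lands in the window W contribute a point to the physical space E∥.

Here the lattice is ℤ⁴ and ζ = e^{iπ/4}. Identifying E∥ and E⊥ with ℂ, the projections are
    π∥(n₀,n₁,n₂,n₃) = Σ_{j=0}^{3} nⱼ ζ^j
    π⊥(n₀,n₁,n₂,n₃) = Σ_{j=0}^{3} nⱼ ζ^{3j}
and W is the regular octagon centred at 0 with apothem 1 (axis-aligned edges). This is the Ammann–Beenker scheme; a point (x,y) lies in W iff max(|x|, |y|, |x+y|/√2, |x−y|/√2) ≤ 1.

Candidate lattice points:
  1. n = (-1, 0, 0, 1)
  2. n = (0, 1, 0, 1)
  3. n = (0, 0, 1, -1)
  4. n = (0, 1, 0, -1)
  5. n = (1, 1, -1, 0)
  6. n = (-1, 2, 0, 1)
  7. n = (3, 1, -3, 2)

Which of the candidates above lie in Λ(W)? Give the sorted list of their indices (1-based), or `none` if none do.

Internal map: ζ^{3j} for j=0..3 gives (1,0), (−√2/2,√2/2), (0,−1), (√2/2,√2/2).
#1 (-1, 0, 0, 1): internal (-0.292893, 0.707107); octagon support 0.707107 vs apothem 1 → ∈ W
#2 (0, 1, 0, 1): internal (0.000000, 1.414214); octagon support 1.414214 vs apothem 1 → ∉ W
#3 (0, 0, 1, -1): internal (-0.707107, -1.707107); octagon support 1.707107 vs apothem 1 → ∉ W
#4 (0, 1, 0, -1): internal (-1.414214, 0.000000); octagon support 1.414214 vs apothem 1 → ∉ W
#5 (1, 1, -1, 0): internal (0.292893, 1.707107); octagon support 1.707107 vs apothem 1 → ∉ W
#6 (-1, 2, 0, 1): internal (-1.707107, 2.121320); octagon support 2.707107 vs apothem 1 → ∉ W
#7 (3, 1, -3, 2): internal (3.707107, 5.121320); octagon support 6.242641 vs apothem 1 → ∉ W

1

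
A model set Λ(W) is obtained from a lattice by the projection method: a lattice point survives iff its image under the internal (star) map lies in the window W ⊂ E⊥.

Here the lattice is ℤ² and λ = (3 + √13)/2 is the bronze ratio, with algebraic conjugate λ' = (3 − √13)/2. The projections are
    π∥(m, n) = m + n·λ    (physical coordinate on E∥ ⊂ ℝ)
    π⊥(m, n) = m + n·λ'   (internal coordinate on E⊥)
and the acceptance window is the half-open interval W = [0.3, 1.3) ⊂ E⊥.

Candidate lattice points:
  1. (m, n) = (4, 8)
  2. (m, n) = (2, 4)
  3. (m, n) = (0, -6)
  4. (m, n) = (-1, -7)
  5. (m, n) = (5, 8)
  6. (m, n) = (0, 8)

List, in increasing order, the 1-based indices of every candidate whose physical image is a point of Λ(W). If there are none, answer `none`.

λ' = (3−√13)/2 ≈ -0.30278.
[1] lift (4,8): star map gives 1.57779; window check 0.3 ≤ 1.57779 < 1.3 is false → out
[2] lift (2,4): star map gives 0.78890; window check 0.3 ≤ 0.78890 < 1.3 is true → IN Λ
[3] lift (0,-6): star map gives 1.81665; window check 0.3 ≤ 1.81665 < 1.3 is false → out
[4] lift (-1,-7): star map gives 1.11943; window check 0.3 ≤ 1.11943 < 1.3 is true → IN Λ
[5] lift (5,8): star map gives 2.57779; window check 0.3 ≤ 2.57779 < 1.3 is false → out
[6] lift (0,8): star map gives -2.42221; window check 0.3 ≤ -2.42221 < 1.3 is false → out

2, 4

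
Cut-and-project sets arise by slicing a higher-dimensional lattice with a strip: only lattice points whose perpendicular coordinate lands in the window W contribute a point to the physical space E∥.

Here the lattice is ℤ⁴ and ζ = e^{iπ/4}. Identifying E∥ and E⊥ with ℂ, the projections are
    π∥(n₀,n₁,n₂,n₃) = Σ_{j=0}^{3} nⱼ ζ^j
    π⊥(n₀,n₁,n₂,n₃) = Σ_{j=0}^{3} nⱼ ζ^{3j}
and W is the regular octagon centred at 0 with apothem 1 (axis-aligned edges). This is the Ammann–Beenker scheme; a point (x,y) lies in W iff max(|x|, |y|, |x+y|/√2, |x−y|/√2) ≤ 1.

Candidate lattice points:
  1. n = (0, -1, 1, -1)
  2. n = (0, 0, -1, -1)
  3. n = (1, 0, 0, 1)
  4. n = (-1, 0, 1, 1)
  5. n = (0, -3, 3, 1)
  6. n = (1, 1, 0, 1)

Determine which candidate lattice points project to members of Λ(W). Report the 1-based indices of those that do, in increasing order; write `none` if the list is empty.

2, 4

With ζ = e^{iπ/4} the internal vectors are ζ^0,ζ^3,ζ^6,ζ^9.
#1 (0, -1, 1, -1): internal (0.000000, -2.414214); octagon support 2.414214 vs apothem 1 → ∉ W
#2 (0, 0, -1, -1): internal (-0.707107, 0.292893); octagon support 0.707107 vs apothem 1 → ∈ W
#3 (1, 0, 0, 1): internal (1.707107, 0.707107); octagon support 1.707107 vs apothem 1 → ∉ W
#4 (-1, 0, 1, 1): internal (-0.292893, -0.292893); octagon support 0.414214 vs apothem 1 → ∈ W
#5 (0, -3, 3, 1): internal (2.828427, -4.414214); octagon support 5.121320 vs apothem 1 → ∉ W
#6 (1, 1, 0, 1): internal (1.000000, 1.414214); octagon support 1.707107 vs apothem 1 → ∉ W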